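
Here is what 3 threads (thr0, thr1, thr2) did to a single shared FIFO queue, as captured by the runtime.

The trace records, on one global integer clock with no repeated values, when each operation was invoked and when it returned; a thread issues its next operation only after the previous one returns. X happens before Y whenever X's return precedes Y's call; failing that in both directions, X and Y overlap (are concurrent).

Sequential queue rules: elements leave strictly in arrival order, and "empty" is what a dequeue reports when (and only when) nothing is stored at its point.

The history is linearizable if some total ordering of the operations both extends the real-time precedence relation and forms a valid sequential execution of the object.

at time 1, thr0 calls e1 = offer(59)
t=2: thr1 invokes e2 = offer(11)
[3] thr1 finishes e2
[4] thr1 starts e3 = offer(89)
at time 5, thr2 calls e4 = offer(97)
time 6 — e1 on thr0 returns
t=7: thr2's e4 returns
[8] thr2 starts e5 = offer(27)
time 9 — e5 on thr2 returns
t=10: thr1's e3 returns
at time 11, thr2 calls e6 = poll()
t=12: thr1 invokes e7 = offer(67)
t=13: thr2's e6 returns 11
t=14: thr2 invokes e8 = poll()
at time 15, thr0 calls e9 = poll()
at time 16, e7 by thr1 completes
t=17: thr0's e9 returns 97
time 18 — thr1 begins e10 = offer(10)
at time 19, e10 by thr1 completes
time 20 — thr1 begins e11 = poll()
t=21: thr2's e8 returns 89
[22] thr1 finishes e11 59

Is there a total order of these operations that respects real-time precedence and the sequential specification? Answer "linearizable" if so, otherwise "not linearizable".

linearizable

a witness: e2, e3, e4, e1, e5, e6, e7, e8, e9, e10, e11
after step 1 (e2 offer(11)): queue <11>
after step 2 (e3 offer(89)): queue <11,89>
after step 3 (e4 offer(97)): queue <11,89,97>
after step 4 (e1 offer(59)): queue <11,89,97,59>
after step 5 (e5 offer(27)): queue <11,89,97,59,27>
after step 6 (e6 poll() → 11): queue <89,97,59,27>
after step 7 (e7 offer(67)): queue <89,97,59,27,67>
after step 8 (e8 poll() → 89): queue <97,59,27,67>
after step 9 (e9 poll() → 97): queue <59,27,67>
after step 10 (e10 offer(10)): queue <59,27,67,10>
after step 11 (e11 poll() → 59): queue <27,67,10>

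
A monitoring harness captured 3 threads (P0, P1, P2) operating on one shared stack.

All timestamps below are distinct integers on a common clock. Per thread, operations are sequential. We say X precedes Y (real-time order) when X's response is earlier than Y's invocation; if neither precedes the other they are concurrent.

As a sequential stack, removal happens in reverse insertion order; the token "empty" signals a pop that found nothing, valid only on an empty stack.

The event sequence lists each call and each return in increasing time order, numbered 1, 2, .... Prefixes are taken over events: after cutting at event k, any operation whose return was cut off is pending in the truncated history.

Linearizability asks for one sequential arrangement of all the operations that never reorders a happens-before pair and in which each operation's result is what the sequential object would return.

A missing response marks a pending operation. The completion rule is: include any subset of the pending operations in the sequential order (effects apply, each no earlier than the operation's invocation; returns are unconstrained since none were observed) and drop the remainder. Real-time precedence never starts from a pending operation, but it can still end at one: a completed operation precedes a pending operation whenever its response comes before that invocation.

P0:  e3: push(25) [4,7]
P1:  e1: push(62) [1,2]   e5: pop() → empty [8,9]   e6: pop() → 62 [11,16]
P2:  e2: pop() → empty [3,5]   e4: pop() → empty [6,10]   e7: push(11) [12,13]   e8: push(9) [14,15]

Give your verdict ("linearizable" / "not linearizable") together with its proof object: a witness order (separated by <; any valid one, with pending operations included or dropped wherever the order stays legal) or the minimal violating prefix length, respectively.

the violation lands at event 5, e2's response at time 5: events 1..4 linearize, events 1..5 do not
the completed operations (2 total) allow one real-time order; the stack replay rejects it
every completion of the 1 pending operation (e3) was checked; none linearizes
sample order e1, e2 (pending dropped) stalls at step 2 — e2 pop() → empty has no legal effect

not linearizable — minimal violating prefix: 5 events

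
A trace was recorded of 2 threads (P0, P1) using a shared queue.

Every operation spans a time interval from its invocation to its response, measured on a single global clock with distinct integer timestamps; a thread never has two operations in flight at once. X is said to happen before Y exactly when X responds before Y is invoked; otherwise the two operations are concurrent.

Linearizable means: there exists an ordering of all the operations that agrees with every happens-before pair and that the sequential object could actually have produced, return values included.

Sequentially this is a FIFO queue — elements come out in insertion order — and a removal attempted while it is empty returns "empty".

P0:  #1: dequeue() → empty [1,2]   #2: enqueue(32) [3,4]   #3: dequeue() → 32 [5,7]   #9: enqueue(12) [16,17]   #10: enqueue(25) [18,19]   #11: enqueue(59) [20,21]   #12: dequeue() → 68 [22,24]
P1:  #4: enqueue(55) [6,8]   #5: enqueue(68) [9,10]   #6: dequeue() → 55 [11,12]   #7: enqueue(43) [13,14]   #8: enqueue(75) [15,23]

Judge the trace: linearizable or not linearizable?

witness order: #1, #2, #3, #4, #5, #6, #7, #8, #9, #10, #11, #12
1. #1 dequeue() → empty, leaving queue <>
2. #2 enqueue(32), leaving queue <32>
3. #3 dequeue() → 32, leaving queue <>
4. #4 enqueue(55), leaving queue <55>
5. #5 enqueue(68), leaving queue <55,68>
6. #6 dequeue() → 55, leaving queue <68>
7. #7 enqueue(43), leaving queue <68,43>
8. #8 enqueue(75), leaving queue <68,43,75>
9. #9 enqueue(12), leaving queue <68,43,75,12>
10. #10 enqueue(25), leaving queue <68,43,75,12,25>
11. #11 enqueue(59), leaving queue <68,43,75,12,25,59>
12. #12 dequeue() → 68, leaving queue <43,75,12,25,59>

linearizable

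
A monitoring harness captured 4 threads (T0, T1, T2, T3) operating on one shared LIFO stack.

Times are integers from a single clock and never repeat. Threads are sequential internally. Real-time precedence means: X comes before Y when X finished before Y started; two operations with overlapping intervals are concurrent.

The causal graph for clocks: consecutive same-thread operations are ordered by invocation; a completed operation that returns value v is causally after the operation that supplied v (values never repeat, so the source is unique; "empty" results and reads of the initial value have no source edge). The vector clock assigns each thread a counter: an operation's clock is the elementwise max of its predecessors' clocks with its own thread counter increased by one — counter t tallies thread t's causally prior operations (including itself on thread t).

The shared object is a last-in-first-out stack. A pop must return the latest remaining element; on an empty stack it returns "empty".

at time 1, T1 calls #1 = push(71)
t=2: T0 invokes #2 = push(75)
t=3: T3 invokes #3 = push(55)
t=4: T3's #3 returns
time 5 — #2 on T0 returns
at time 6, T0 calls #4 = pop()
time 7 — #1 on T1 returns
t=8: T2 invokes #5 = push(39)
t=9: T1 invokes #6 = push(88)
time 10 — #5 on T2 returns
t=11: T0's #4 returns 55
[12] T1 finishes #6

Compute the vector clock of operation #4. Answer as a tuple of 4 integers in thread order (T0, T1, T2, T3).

invoked at 3, #3 has no predecessors; its own T3 bump gives (0, 0, 0, 1)
invoked at 8, #5 has no predecessors; its own T2 bump gives (0, 0, 1, 0)
invoked at 1, #1 has no predecessors; its own T1 bump gives (0, 1, 0, 0)
invoked at 2, #2 has no predecessors; its own T0 bump gives (1, 0, 0, 0)
#6, invoked 9, takes VC(#1)=(0, 1, 0, 0) under max, adds 1 for T1 → (0, 2, 0, 0)
#4, invoked 6, takes VC(#2)=(1, 0, 0, 0), VC(#3)=(0, 0, 0, 1) under max, adds 1 for T0 → (2, 0, 0, 1)
target: VC(#4) = (2, 0, 0, 1)

(2, 0, 0, 1)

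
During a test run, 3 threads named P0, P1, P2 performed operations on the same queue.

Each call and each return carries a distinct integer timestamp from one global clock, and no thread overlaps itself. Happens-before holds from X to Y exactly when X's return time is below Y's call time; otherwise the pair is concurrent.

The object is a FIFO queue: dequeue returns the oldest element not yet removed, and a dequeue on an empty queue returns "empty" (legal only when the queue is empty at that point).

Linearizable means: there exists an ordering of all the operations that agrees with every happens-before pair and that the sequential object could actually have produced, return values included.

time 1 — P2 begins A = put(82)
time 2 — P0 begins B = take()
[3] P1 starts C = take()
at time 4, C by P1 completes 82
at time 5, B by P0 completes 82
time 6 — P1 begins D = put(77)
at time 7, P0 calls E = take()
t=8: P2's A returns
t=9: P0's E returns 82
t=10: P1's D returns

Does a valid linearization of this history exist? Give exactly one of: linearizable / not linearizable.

cut after 4 events: linearizable; cut after 5 events (B responds, time 5): not linearizable
the 2 completed operations admit 2 real-time orders; each fails the queue replay
including or dropping the 1 pending operation (A) in any combination fails
take B, C (pending dropped): step 1 already fails, because B take() → 82 cannot occur there
take C, B (pending dropped): step 1 already fails, because C take() → 82 cannot occur there

not linearizable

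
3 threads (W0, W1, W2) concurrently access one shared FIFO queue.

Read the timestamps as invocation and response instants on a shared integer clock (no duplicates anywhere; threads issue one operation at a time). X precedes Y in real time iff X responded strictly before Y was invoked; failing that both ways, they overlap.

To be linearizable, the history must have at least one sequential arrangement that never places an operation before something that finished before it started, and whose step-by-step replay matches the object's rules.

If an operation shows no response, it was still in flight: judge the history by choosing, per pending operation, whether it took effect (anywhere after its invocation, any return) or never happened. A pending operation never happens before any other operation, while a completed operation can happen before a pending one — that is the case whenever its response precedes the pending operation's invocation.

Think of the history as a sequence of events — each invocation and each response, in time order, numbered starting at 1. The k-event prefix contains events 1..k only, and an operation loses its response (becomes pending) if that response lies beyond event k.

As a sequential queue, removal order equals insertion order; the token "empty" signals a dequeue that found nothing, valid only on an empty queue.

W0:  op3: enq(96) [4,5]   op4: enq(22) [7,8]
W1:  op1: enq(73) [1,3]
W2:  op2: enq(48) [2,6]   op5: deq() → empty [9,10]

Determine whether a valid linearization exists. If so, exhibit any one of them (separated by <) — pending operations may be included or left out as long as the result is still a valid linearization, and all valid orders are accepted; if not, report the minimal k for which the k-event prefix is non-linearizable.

not linearizable — minimal violating prefix: 10 events

the violation lands at event 10, op5's response at time 10: events 1..9 linearize, events 1..10 do not
5 completed operations, 3 real-time-consistent orders — every FIFO queue replay fails
for example op1, op2, op3, op4, op5 fails at step 5: op5 deq() → empty is not legal there
for example op1, op3, op2, op4, op5 fails at step 5: op5 deq() → empty is not legal there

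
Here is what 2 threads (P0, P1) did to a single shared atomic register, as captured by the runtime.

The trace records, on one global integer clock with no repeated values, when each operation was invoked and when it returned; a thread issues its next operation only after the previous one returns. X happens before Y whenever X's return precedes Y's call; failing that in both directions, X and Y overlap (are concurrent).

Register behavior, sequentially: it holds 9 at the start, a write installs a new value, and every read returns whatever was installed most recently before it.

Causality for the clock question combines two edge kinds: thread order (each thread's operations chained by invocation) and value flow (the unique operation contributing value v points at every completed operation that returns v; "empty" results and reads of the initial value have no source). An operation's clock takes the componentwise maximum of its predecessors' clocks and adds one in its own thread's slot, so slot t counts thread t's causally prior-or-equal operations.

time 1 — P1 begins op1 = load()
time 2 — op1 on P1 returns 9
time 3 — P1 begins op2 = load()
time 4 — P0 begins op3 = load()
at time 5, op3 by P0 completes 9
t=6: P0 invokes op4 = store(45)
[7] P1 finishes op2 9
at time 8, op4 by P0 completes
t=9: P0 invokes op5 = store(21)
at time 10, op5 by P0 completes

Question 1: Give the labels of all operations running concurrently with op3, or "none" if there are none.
op3 spans [4,5]: anything still running between times 4 and 5 counts as concurrent
op1 [1,2]: before
op2 [3,7]: concurrent
op4 [6,8]: after
op5 [9,10]: after

op2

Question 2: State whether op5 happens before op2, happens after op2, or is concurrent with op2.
op5 spans [9,10], op2 spans [3,7]
resp(op2)=7 < inv(op5)=9

after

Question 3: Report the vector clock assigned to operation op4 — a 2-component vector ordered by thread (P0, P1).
VC(op1, invoked at 1): no causal predecessors; +1 on P1 → (0, 1)
VC(op3, invoked at 4): no causal predecessors; +1 on P0 → (1, 0)
VC(op2, invoked at 3): max of VC(op1)=(0, 1), then +1 on thread P1 → (0, 2)
VC(op4, invoked at 6): max of VC(op3)=(1, 0), then +1 on thread P0 → (2, 0)
VC(op5, invoked at 9): max of VC(op4)=(2, 0), then +1 on thread P0 → (3, 0)
target: VC(op4) = (2, 0)

(2, 0)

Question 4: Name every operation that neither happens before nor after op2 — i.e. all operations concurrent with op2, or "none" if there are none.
op2 runs from 3 to 7; window-overlapping ops are concurrent
op1 [1,2]: before
op3 [4,5]: concurrent
op4 [6,8]: concurrent
op5 [9,10]: after

op3, op4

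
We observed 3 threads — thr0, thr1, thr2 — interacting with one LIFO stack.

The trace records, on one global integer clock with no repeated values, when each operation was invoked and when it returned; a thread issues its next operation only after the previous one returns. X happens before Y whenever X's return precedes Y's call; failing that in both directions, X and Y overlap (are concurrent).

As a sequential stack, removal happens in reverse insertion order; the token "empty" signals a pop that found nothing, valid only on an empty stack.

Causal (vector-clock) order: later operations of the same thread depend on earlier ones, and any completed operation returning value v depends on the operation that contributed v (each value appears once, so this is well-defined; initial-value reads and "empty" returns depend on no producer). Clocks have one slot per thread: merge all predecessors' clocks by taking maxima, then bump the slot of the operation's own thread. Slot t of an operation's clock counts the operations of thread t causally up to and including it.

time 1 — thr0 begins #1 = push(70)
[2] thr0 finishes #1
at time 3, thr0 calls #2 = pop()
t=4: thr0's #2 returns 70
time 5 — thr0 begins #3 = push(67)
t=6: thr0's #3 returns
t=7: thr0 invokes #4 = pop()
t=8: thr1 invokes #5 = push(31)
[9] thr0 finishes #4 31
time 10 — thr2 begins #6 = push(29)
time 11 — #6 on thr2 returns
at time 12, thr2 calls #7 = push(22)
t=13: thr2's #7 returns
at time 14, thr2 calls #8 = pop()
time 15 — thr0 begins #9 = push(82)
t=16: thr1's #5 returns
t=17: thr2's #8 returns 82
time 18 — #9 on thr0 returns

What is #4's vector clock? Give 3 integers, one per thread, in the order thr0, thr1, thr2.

VC(#6, invoked at 10): no causal predecessors; +1 on thr2 → (0, 0, 1)
VC(#5, invoked at 8): no causal predecessors; +1 on thr1 → (0, 1, 0)
VC(#1, invoked at 1): no causal predecessors; +1 on thr0 → (1, 0, 0)
merge at #7 (invoked 12): VC(#6)=(0, 0, 1), own-thread bump on thr2 → (0, 0, 2)
merge at #2 (invoked 3): VC(#1)=(1, 0, 0), own-thread bump on thr0 → (2, 0, 0)
merge at #3 (invoked 5): VC(#2)=(2, 0, 0), own-thread bump on thr0 → (3, 0, 0)
merge at #4 (invoked 7): VC(#3)=(3, 0, 0), VC(#5)=(0, 1, 0), own-thread bump on thr0 → (4, 1, 0)
merge at #9 (invoked 15): VC(#4)=(4, 1, 0), own-thread bump on thr0 → (5, 1, 0)
merge at #8 (invoked 14): VC(#7)=(0, 0, 2), VC(#9)=(5, 1, 0), own-thread bump on thr2 → (5, 1, 3)
target: VC(#4) = (4, 1, 0)

(4, 1, 0)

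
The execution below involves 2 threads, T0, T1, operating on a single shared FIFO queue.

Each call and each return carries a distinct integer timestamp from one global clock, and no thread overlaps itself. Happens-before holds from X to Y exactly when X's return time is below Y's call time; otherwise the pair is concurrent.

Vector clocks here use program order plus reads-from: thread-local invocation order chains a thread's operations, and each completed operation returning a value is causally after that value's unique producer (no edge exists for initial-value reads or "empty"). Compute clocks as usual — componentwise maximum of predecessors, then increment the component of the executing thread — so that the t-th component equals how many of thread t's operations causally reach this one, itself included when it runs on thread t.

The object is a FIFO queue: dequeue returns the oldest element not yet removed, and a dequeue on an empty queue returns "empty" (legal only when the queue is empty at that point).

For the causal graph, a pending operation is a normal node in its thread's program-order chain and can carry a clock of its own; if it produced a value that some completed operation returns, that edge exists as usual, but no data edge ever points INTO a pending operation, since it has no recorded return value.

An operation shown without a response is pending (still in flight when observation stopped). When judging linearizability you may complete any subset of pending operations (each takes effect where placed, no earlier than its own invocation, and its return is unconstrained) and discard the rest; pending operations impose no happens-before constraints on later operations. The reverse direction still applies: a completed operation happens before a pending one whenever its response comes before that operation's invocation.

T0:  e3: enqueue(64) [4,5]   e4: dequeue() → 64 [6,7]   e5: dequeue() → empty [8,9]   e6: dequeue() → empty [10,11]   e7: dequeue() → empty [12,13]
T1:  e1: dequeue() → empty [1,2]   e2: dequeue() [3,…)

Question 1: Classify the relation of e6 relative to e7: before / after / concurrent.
before

e6 spans [10,11], e7 spans [12,13]
resp(e6)=11 < inv(e7)=12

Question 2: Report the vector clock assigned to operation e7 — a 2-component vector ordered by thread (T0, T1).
(5, 0)

no predecessors for e1 (invoked 1): T1 increments from zero → (0, 1)
no predecessors for e3 (invoked 4): T0 increments from zero → (1, 0)
e2, invoked 3, takes VC(e1)=(0, 1) under max, adds 1 for T1 → (0, 2)
e4, invoked 6, takes VC(e3)=(1, 0) under max, adds 1 for T0 → (2, 0)
e5, invoked 8, takes VC(e4)=(2, 0) under max, adds 1 for T0 → (3, 0)
e6, invoked 10, takes VC(e5)=(3, 0) under max, adds 1 for T0 → (4, 0)
e7, invoked 12, takes VC(e6)=(4, 0) under max, adds 1 for T0 → (5, 0)
target: VC(e7) = (5, 0)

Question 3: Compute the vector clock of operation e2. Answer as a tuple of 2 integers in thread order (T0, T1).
(0, 2)

VC(e1, invoked at 1): no causal predecessors; +1 on T1 → (0, 1)
VC(e3, invoked at 4): no causal predecessors; +1 on T0 → (1, 0)
from VC(e1)=(0, 1), e2 (invoked 3) maxes components and bumps T1 → (0, 2)
from VC(e3)=(1, 0), e4 (invoked 6) maxes components and bumps T0 → (2, 0)
from VC(e4)=(2, 0), e5 (invoked 8) maxes components and bumps T0 → (3, 0)
from VC(e5)=(3, 0), e6 (invoked 10) maxes components and bumps T0 → (4, 0)
from VC(e6)=(4, 0), e7 (invoked 12) maxes components and bumps T0 → (5, 0)
target: VC(e2) = (0, 2)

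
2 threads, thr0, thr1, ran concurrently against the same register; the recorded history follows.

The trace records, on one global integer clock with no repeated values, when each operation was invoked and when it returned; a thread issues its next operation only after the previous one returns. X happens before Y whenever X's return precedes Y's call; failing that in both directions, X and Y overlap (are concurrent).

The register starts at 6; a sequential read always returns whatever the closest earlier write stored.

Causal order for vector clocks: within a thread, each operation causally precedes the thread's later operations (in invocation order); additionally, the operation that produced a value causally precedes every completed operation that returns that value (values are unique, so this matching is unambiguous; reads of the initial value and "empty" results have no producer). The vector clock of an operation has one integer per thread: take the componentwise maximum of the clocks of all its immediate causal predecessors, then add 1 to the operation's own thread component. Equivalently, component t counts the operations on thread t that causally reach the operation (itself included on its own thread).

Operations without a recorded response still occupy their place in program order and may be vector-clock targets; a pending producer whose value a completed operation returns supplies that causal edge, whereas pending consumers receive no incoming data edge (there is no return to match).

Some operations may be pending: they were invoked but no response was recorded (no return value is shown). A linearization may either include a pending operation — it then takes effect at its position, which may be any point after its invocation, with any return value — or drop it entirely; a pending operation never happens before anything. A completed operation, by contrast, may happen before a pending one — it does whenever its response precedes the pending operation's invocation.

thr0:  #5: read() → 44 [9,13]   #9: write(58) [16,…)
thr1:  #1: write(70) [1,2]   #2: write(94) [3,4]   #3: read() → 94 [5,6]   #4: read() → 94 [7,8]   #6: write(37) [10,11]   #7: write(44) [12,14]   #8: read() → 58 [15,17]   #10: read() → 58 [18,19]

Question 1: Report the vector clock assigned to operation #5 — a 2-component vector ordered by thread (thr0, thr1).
(1, 6)

#1 (invocation 1): nothing precedes it; thr1's component alone gives (0, 1)
invoked at 3, #2 merges VC(#1)=(0, 1) and bumps thr1's slot → (0, 2)
invoked at 5, #3 merges VC(#2)=(0, 2) and bumps thr1's slot → (0, 3)
invoked at 7, #4 merges VC(#2)=(0, 2), VC(#3)=(0, 3) and bumps thr1's slot → (0, 4)
invoked at 10, #6 merges VC(#4)=(0, 4) and bumps thr1's slot → (0, 5)
invoked at 12, #7 merges VC(#6)=(0, 5) and bumps thr1's slot → (0, 6)
invoked at 9, #5 merges VC(#7)=(0, 6) and bumps thr0's slot → (1, 6)
invoked at 16, #9 merges VC(#5)=(1, 6) and bumps thr0's slot → (2, 6)
invoked at 15, #8 merges VC(#7)=(0, 6), VC(#9)=(2, 6) and bumps thr1's slot → (2, 7)
invoked at 18, #10 merges VC(#8)=(2, 7), VC(#9)=(2, 6) and bumps thr1's slot → (2, 8)
target: VC(#5) = (1, 6)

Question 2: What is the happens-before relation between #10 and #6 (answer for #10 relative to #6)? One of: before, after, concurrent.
after

#10 spans [18,19], #6 spans [10,11]
resp(#6)=11 < inv(#10)=18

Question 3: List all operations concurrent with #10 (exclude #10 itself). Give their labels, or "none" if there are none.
#9

#10 runs from 18 to 19; window-overlapping ops are concurrent
#1 [1,2]: before
#2 [3,4]: before
#3 [5,6]: before
#4 [7,8]: before
#5 [9,13]: before
#6 [10,11]: before
#7 [12,14]: before
#8 [15,17]: before
#9 [16,…): concurrent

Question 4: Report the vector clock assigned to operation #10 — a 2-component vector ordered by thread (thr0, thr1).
(2, 8)

VC(#1, invoked at 1): no causal predecessors; +1 on thr1 → (0, 1)
merge at #2 (invoked 3): VC(#1)=(0, 1), own-thread bump on thr1 → (0, 2)
merge at #3 (invoked 5): VC(#2)=(0, 2), own-thread bump on thr1 → (0, 3)
merge at #4 (invoked 7): VC(#2)=(0, 2), VC(#3)=(0, 3), own-thread bump on thr1 → (0, 4)
merge at #6 (invoked 10): VC(#4)=(0, 4), own-thread bump on thr1 → (0, 5)
merge at #7 (invoked 12): VC(#6)=(0, 5), own-thread bump on thr1 → (0, 6)
merge at #5 (invoked 9): VC(#7)=(0, 6), own-thread bump on thr0 → (1, 6)
merge at #9 (invoked 16): VC(#5)=(1, 6), own-thread bump on thr0 → (2, 6)
merge at #8 (invoked 15): VC(#7)=(0, 6), VC(#9)=(2, 6), own-thread bump on thr1 → (2, 7)
merge at #10 (invoked 18): VC(#8)=(2, 7), VC(#9)=(2, 6), own-thread bump on thr1 → (2, 8)
target: VC(#10) = (2, 8)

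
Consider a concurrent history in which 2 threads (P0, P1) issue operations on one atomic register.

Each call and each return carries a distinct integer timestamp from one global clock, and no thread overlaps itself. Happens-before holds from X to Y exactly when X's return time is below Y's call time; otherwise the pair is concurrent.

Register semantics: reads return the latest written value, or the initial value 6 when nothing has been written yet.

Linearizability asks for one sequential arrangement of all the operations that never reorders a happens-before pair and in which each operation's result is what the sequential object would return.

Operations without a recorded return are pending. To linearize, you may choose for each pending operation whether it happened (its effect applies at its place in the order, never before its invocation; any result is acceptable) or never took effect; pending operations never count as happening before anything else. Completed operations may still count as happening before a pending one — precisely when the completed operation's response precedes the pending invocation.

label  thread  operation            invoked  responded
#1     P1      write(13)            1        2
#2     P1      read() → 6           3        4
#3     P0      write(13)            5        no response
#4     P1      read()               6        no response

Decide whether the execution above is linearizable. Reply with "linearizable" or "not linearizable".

not linearizable

the violation lands at event 4, #2's response at time 4: events 1..3 linearize, events 1..4 do not
exactly one order of the 2 completed ops respects real time; the atomic register replay fails
for example #1, #2 fails at step 2: #2 read() → 6 is not legal there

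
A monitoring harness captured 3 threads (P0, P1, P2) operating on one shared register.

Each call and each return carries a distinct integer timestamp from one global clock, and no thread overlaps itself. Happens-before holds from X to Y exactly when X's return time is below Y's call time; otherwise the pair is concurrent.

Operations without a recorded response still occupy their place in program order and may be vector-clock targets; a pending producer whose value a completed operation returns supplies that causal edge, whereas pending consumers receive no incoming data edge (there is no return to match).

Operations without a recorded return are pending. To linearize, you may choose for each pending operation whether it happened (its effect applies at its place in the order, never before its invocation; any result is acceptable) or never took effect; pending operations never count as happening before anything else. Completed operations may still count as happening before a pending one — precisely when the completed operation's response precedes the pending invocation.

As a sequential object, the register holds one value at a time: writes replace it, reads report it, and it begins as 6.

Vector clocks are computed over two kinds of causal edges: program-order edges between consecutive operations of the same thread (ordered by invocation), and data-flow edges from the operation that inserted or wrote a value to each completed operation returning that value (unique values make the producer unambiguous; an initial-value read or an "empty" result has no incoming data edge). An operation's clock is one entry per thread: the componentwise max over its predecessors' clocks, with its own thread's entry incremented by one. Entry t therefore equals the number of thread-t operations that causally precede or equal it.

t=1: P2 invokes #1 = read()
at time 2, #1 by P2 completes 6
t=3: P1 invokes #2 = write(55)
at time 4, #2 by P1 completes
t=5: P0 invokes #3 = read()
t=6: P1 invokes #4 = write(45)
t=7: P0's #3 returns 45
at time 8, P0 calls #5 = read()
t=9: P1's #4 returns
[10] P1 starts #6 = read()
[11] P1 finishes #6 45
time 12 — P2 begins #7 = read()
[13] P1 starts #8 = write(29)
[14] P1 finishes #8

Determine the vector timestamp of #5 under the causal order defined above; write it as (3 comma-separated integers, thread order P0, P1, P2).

#1 (invocation 1): nothing precedes it; P2's component alone gives (0, 0, 1)
#2 (invocation 3): nothing precedes it; P1's component alone gives (0, 1, 0)
#7, invoked 12, takes VC(#1)=(0, 0, 1) under max, adds 1 for P2 → (0, 0, 2)
#4, invoked 6, takes VC(#2)=(0, 1, 0) under max, adds 1 for P1 → (0, 2, 0)
#6, invoked 10, takes VC(#4)=(0, 2, 0) under max, adds 1 for P1 → (0, 3, 0)
#3, invoked 5, takes VC(#4)=(0, 2, 0) under max, adds 1 for P0 → (1, 2, 0)
#8, invoked 13, takes VC(#6)=(0, 3, 0) under max, adds 1 for P1 → (0, 4, 0)
#5, invoked 8, takes VC(#3)=(1, 2, 0) under max, adds 1 for P0 → (2, 2, 0)
target: VC(#5) = (2, 2, 0)

(2, 2, 0)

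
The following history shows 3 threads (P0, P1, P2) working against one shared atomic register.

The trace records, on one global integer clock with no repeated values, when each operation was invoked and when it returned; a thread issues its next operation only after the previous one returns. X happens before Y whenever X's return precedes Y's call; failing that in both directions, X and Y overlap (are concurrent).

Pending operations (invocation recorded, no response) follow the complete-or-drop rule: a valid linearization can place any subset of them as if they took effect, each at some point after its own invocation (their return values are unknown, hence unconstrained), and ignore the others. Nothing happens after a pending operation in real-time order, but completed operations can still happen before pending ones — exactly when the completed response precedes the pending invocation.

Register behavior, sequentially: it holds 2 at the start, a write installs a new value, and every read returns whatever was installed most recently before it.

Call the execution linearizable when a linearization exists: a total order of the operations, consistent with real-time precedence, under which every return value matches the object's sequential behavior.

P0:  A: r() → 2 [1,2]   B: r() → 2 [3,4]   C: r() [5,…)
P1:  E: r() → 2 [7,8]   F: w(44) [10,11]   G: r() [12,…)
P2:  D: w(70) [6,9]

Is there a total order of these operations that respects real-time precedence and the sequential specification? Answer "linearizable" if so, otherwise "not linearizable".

one valid linearization: A, B, C, E, D, F
1. A r() → 2, leaving value 2
2. B r() → 2, leaving value 2
3. C r() (pending, included), leaving value 2
4. E r() → 2, leaving value 2
5. D w(70), leaving value 70
6. F w(44), leaving value 44

linearizable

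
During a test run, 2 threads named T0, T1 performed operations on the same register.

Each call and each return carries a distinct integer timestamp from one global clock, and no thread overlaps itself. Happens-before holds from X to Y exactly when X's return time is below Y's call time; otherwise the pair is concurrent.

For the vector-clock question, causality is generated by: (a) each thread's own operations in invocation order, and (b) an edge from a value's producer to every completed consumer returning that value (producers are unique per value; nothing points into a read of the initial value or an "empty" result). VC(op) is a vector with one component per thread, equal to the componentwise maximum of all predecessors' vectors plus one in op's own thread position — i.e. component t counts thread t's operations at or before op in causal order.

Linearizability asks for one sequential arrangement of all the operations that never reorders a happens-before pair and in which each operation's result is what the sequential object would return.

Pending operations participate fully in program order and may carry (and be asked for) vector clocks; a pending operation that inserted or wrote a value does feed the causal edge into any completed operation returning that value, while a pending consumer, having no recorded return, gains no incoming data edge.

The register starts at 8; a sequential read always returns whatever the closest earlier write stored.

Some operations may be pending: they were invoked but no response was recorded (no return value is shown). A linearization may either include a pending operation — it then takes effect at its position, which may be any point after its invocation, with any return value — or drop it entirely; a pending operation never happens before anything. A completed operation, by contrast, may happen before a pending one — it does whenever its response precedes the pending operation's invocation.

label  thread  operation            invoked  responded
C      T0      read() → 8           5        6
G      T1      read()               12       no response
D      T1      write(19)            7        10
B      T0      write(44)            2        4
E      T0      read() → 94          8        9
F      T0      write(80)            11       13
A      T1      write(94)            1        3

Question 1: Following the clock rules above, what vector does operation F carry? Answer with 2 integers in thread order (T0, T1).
Answer: (4, 1)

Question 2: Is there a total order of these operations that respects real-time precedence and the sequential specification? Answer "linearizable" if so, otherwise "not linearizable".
not linearizable

cut after 5 events: linearizable; cut after 6 events (C responds, time 6): not linearizable
2 orders of the 3 completed register ops respect real time; none is legal
for example A, B, C fails at step 3: C read() → 8 is not legal there
for example B, A, C fails at step 3: C read() → 8 is not legal there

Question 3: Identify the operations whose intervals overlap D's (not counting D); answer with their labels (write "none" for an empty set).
Answer: E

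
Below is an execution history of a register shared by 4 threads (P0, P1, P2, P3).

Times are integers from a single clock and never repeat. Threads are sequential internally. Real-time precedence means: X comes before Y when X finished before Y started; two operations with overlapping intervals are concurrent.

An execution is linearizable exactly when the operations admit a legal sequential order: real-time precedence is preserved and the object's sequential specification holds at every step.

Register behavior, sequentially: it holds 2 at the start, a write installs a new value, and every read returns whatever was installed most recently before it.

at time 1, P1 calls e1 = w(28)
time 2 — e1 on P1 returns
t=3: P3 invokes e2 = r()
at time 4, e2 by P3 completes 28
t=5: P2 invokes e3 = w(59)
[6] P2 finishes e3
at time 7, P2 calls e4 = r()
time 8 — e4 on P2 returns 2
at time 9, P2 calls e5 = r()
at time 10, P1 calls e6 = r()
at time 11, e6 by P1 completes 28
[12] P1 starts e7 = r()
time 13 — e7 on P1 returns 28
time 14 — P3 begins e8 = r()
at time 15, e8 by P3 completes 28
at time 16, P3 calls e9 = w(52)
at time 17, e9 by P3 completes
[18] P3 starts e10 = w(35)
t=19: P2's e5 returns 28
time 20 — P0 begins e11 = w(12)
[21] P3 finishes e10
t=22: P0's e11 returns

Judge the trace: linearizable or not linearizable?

not linearizable

prefix check: 1..7 passes, 1..8 fails once e4's time-8 response joins
the completed operations (4 total) allow one real-time order; the register replay rejects it
e.g. e1, e2, e3, e4: illegal at step 4, since e4 r() → 2 cannot apply there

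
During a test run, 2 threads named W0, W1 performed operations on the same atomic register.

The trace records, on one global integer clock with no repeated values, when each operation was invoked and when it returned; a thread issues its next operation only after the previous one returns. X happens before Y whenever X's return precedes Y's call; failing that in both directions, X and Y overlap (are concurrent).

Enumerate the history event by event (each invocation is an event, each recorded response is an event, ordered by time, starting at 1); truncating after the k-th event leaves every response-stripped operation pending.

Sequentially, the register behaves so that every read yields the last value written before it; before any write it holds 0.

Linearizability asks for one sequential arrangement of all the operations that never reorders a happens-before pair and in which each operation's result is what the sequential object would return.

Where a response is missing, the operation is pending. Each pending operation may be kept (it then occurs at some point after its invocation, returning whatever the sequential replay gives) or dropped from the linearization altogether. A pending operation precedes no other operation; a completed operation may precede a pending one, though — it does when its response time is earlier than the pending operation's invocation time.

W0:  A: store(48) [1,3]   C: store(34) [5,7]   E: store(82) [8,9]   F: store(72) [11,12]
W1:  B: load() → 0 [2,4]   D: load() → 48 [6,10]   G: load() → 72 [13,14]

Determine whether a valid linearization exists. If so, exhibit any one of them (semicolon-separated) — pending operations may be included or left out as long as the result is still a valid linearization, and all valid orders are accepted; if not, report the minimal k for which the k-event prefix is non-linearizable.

linearizable — witness: B; A; D; C; E; F; G

after step 1 (B load() → 0): value 0
after step 2 (A store(48)): value 48
after step 3 (D load() → 48): value 48
after step 4 (C store(34)): value 34
after step 5 (E store(82)): value 82
after step 6 (F store(72)): value 72
after step 7 (G load() → 72): value 72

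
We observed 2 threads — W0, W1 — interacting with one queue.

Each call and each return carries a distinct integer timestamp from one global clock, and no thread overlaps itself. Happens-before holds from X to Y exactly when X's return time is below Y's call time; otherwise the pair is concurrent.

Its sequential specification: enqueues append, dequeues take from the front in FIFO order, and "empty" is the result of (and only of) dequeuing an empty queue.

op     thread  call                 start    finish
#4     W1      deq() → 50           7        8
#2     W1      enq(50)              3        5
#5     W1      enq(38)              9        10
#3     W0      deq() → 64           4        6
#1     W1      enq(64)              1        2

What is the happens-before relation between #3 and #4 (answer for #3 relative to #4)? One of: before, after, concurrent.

#3 spans [4,6], #4 spans [7,8]
resp(#3)=6 < inv(#4)=7

before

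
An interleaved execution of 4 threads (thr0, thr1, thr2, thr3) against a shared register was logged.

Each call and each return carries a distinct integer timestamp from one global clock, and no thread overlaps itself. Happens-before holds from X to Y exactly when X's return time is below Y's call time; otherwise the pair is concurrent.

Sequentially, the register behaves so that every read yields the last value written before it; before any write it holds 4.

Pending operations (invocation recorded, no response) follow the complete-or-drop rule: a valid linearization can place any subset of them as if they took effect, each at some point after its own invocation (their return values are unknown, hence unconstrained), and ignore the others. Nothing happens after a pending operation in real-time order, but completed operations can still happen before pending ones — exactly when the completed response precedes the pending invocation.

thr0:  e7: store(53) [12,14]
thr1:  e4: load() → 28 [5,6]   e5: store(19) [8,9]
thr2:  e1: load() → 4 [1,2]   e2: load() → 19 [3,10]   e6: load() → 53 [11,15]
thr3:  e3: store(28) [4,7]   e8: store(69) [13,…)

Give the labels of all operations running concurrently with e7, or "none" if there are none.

overlap test against e7 [12,14]: concurrent iff the interval meets 12..14
e1 [1,2]: before
e2 [3,10]: before
e3 [4,7]: before
e4 [5,6]: before
e5 [8,9]: before
e6 [11,15]: concurrent
e8 [13,…): concurrent

e6, e8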